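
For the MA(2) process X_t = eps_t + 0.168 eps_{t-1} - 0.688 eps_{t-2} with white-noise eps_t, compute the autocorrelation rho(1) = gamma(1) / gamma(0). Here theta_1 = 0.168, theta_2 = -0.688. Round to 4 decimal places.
\rho(1) = 0.0349

For an MA(q) process with theta_0 = 1, the autocovariance is
  gamma(k) = sigma^2 * sum_{i=0..q-k} theta_i * theta_{i+k},
and rho(k) = gamma(k) / gamma(0). Sigma^2 cancels.
  numerator   = (1)*(0.168) + (0.168)*(-0.688) = 0.052416.
  denominator = (1)^2 + (0.168)^2 + (-0.688)^2 = 1.501568.
  rho(1) = 0.052416 / 1.501568 = 0.0349.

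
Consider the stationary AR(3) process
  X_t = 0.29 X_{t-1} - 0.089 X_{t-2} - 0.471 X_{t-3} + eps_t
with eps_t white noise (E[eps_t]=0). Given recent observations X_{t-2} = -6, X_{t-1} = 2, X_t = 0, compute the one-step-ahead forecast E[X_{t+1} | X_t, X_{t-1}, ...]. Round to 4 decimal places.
E[X_{t+1} \mid \mathcal F_t] = 2.6480

For an AR(p) model X_t = c + sum_i phi_i X_{t-i} + eps_t, the
one-step-ahead conditional mean is
  E[X_{t+1} | X_t, ...] = c + sum_i phi_i X_{t+1-i}.
Substitute known values:
  E[X_{t+1} | ...] = (0.29) * (0) + (-0.089) * (2) + (-0.471) * (-6)
                   = 2.6480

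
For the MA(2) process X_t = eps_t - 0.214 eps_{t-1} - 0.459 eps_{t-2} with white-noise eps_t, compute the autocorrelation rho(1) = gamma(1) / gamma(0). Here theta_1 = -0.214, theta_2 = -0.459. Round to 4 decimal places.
\rho(1) = -0.0921

For an MA(q) process with theta_0 = 1, the autocovariance is
  gamma(k) = sigma^2 * sum_{i=0..q-k} theta_i * theta_{i+k},
and rho(k) = gamma(k) / gamma(0). Sigma^2 cancels.
  numerator   = (1)*(-0.214) + (-0.214)*(-0.459) = -0.115774.
  denominator = (1)^2 + (-0.214)^2 + (-0.459)^2 = 1.256477.
  rho(1) = -0.115774 / 1.256477 = -0.0921.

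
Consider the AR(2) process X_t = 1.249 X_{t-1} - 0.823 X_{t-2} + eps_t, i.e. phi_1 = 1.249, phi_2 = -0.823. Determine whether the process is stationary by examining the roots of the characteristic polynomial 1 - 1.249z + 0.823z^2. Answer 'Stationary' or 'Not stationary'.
\text{Stationary}

The AR(p) characteristic polynomial is P(z) = 1 - 1.249z + 0.823z^2.
Stationarity requires all roots to lie outside the unit circle, i.e. |z| > 1 for every root.
Set 1 + (-1.249) z + (0.823) z^2 = 0, i.e. a z^2 + b z + c = 0 with a = 0.823, b = -1.249, c = 1.
Discriminant D = b^2 - 4ac = (-1.249)^2 - 4*(0.823)*1 = 1.560001 - (3.292) = -1.731999.
D < 0, so the roots are the complex-conjugate pair z = (-b +/- i sqrt(-D)) / (2a) = 0.7588 +/- 0.7995i.
For a conjugate pair |z|^2 = z * conj(z) = (product of roots) = c/a = 1/(0.823) = 1.215067, so |z| = sqrt(1.215067) = 1.1023 for both roots.
Moduli of all roots: 1.1023, 1.1023.
All moduli strictly greater than 1? Yes.
Verdict: Stationary.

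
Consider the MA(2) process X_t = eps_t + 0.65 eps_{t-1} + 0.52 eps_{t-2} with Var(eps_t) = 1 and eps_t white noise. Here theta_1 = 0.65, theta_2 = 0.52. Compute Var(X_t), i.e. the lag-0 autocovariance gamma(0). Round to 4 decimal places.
\gamma(0) = 1.6929

For an MA(q) process X_t = eps_t + sum_i theta_i eps_{t-i} with
Var(eps_t) = sigma^2, the variance is
  gamma(0) = sigma^2 * (1 + sum_i theta_i^2).
  sum_i theta_i^2 = (0.65)^2 + (0.52)^2 = 0.4225 + 0.2704 = 0.6929.
  gamma(0) = 1 * (1 + 0.6929) = 1 * 1.6929 = 1.6929.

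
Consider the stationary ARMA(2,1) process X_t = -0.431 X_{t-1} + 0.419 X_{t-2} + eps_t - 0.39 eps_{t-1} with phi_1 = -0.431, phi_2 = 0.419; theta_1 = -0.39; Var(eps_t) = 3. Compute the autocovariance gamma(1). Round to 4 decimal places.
\gamma(1) = -12.4027

Multiply the model equation by X_{t-k} and take expectations. With theta_0 = psi_0 = 1 and psi_j the MA(infinity) weights, this gives
  gamma(k) - sum_i phi_i gamma(k-i) = c_k,
  c_k = sigma^2 * sum_{j=k..q} theta_j psi_{j-k}   (c_k = 0 for k > q),
using gamma(-m) = gamma(m).
psi-weights needed (psi_j = theta_j + sum_i phi_i psi_{j-i}):
  psi_1 = theta_1 + phi_1 = -0.39 + (-0.431) = -0.821
Right-hand sides:
  c_0 = sigma^2 (1 + theta_1 psi_1) = 3 * (1 + (-0.39)(-0.821)) = 3 * 1.32019 = 3.96057
  c_1 = sigma^2 theta_1 = 3 * (-0.39) = -1.17
  c_2 = 0
Equations for k = 0, 1, 2 (AR order 2, c_2 = 0):
  (E0) gamma(0) = phi_1 gamma(1) + phi_2 gamma(2) + c_0
  (E1) gamma(1) = phi_1 gamma(0) + phi_2 gamma(1) + c_1
  (E2) gamma(2) = phi_1 gamma(1) + phi_2 gamma(0)
From (E1): gamma(1) = A gamma(0) + B with
  A = phi_1 / (1 - phi_2) = -0.431 / 0.581 = -0.741824,   B = c_1 / (1 - phi_2) = -1.17 / 0.581 = -2.013769.
Insert (E2) into (E0): gamma(0) (1 - phi_2^2) = phi_1 (1 + phi_2) gamma(1) + c_0.
  phi_1 (1 + phi_2) = (-0.431)(1.419) = -0.611589,   1 - phi_2^2 = 0.824439.
Replace gamma(1) by A gamma(0) + B and collect gamma(0):
  gamma(0) [0.824439 - (-0.611589)(-0.741824)] = (-0.611589)(-2.013769) + 3.96057
  gamma(0) * 0.370747 = 5.192169
  gamma(0) = 5.192169 / 0.370747 = 14.004603.
  gamma(1) = A gamma(0) + B = (-0.741824)(14.004603) + (-2.013769) = -12.402726.
Therefore gamma(1) = -12.4027 (to 4 decimal places).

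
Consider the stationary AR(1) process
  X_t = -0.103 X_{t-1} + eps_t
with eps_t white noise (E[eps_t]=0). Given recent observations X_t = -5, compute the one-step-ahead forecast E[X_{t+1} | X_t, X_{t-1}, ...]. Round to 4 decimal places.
E[X_{t+1} \mid \mathcal F_t] = 0.5150

For an AR(p) model X_t = c + sum_i phi_i X_{t-i} + eps_t, the
one-step-ahead conditional mean is
  E[X_{t+1} | X_t, ...] = c + sum_i phi_i X_{t+1-i}.
Substitute known values:
  E[X_{t+1} | ...] = (-0.103) * (-5)
                   = 0.5150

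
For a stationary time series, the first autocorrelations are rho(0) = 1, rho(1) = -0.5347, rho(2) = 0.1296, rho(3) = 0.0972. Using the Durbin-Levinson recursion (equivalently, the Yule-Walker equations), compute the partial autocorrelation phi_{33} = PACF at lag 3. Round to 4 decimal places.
\phi_{33} = 0.0951

The PACF at lag k is phi_{kk}, the last component of the solution
to the Yule-Walker system G_k phi = r_k where
  (G_k)_{ij} = rho(|i - j|), (r_k)_i = rho(i), i,j = 1..k.
Equivalently, Durbin-Levinson gives phi_{kk} iteratively:
  phi_{11} = rho(1)
  phi_{kk} = [rho(k) - sum_{j=1..k-1} phi_{k-1,j} rho(k-j)]
            / [1 - sum_{j=1..k-1} phi_{k-1,j} rho(j)],
  phi_{k,j} = phi_{k-1,j} - phi_{kk} phi_{k-1,k-j},  j = 1..k-1.
Step k = 1:
  phi_11 = rho(1) = -0.5347.
Step k = 2:
  phi_22 = [rho(2) - phi_11 rho(1)] / [1 - phi_11 rho(1)] = [0.1296 - (-0.5347)(-0.5347)] / [1 - (-0.5347)(-0.5347)]
         = -0.15630409 / 0.71409591 = -0.218884.
  Update: phi_21 = phi_11 - phi_22 phi_11 = -0.5347 - (-0.218884)(-0.5347) = -0.651737.
Step k = 3:
  phi_33 = [rho(3) - phi_21 rho(2) - phi_22 rho(1)] / [1 - phi_21 rho(1) - phi_22 rho(2)]
    numerator   = 0.0972 - (-0.651737)(0.1296) - (-0.218884)(-0.5347) = 0.06462793
    denominator = 1 - (-0.651737)(-0.5347) - (-0.218884)(0.1296) = 0.67988346
  phi_33 = 0.06462793 / 0.67988346 = 0.0951.
Therefore phi_{33} = 0.0951.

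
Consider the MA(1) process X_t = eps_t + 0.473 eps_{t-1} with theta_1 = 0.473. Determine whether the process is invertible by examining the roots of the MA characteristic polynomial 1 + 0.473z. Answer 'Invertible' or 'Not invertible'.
\text{Invertible}

The MA(q) characteristic polynomial is P(z) = 1 + 0.473z.
Invertibility requires all roots to lie outside the unit circle, i.e. |z| > 1 for every root.
This is linear in z: 1 + (0.473) z = 0  =>  z = -1/(0.473) = -2.114165,  |z| = 2.114165.
Moduli of all roots: 2.1142.
All moduli strictly greater than 1? Yes.
Verdict: Invertible.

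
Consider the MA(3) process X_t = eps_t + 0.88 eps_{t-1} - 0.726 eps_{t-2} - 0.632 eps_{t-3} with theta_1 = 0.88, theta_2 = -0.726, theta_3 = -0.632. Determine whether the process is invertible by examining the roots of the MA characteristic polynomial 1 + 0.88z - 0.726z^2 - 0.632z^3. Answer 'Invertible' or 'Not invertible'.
\text{Invertible}

The MA(q) characteristic polynomial is P(z) = 1 + 0.88z - 0.726z^2 - 0.632z^3.
Invertibility requires all roots to lie outside the unit circle, i.e. |z| > 1 for every root.
Degree 3: look for a simple real root z0 first, then factor out (1 - z/z0) and solve the remaining quadratic.
Testing z0 = -1.25: P(-1.25) = 1 + (0.88)(-1.25) + (-0.726)(-1.25)^2 + (-0.632)(-1.25)^3
  = 1 + (-1.1) + (-1.134375) + (1.234375) = 0.  So z_0 = -1.25 is a root, |z_0| = 1.25.
Divide out the factor (1 + 0.8 z) = (1 - z/z0) (since 1/z0 = -0.8):
  P(z) = (1 + 0.8 z)(1 + (0.08) z + (-0.79) z^2)
  [check: z-coef 0.08 - (-0.8) = 0.88; z^2-coef -0.79 - (-0.8)(0.08) = -0.726; z^3-coef -(-0.8)(-0.79) = -0.632.]
Remaining roots from the quadratic factor 1 + (0.08) z + (-0.79) z^2:
  Set 1 + (0.08) z + (-0.79) z^2 = 0, i.e. a z^2 + b z + c = 0 with a = -0.79, b = 0.08, c = 1.
  Discriminant D = b^2 - 4ac = (0.08)^2 - 4*(-0.79)*1 = 0.0064 - (-3.16) = 3.1664.
  D >= 0, so the roots are real: z = (-b +/- sqrt(D)) / (2a) = (-0.08 +/- 1.779438) / (-1.58).
    z_1 = (-0.08 + 1.779438) / (-1.58) = -1.0756,   |z_1| = 1.0756.
    z_2 = (-0.08 - 1.779438) / (-1.58) = 1.1769,   |z_2| = 1.1769.
Moduli of all roots: 1.2500, 1.0756, 1.1769.
All moduli strictly greater than 1? Yes.
Verdict: Invertible.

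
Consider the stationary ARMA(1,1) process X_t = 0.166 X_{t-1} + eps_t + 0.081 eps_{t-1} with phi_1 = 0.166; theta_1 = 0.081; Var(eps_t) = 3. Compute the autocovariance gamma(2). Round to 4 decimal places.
\gamma(2) = 0.1282

Multiply the model equation by X_{t-k} and take expectations. With theta_0 = psi_0 = 1 and psi_j the MA(infinity) weights, this gives
  gamma(k) - sum_i phi_i gamma(k-i) = c_k,
  c_k = sigma^2 * sum_{j=k..q} theta_j psi_{j-k}   (c_k = 0 for k > q),
using gamma(-m) = gamma(m).
psi-weights needed (psi_j = theta_j + sum_i phi_i psi_{j-i}):
  psi_1 = theta_1 + phi_1 = 0.081 + (0.166) = 0.247
Right-hand sides:
  c_0 = sigma^2 (1 + theta_1 psi_1) = 3 * (1 + (0.081)(0.247)) = 3 * 1.020007 = 3.060021
  c_1 = sigma^2 theta_1 = 3 * (0.081) = 0.243
  c_2 = 0
Equations for k = 0 and k = 1 (AR order 1):
  gamma(0) = phi_1 gamma(1) + c_0
  gamma(1) = phi_1 gamma(0) + c_1
Substituting the second into the first: gamma(0) (1 - phi_1^2) = c_0 + phi_1 c_1, so
  gamma(0) = (c_0 + phi_1 c_1) / (1 - phi_1^2) = (3.060021 + (0.166)(0.243)) / (1 - (0.166)^2) = 3.100359 / 0.972444 = 3.188213.
  gamma(1) = phi_1 gamma(0) + c_1 = (0.166)(3.188213) + (0.243) = 0.772243.
For k = 2 (> q): gamma(2) = phi_1 gamma(1) = (0.166)(0.772243) = 0.128192.
Therefore gamma(2) = 0.1282 (to 4 decimal places).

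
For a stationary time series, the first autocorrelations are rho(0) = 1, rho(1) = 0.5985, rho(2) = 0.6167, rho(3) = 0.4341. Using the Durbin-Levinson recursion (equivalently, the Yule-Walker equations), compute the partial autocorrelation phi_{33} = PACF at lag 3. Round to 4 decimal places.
\phi_{33} = -0.0509

The PACF at lag k is phi_{kk}, the last component of the solution
to the Yule-Walker system G_k phi = r_k where
  (G_k)_{ij} = rho(|i - j|), (r_k)_i = rho(i), i,j = 1..k.
Equivalently, Durbin-Levinson gives phi_{kk} iteratively:
  phi_{11} = rho(1)
  phi_{kk} = [rho(k) - sum_{j=1..k-1} phi_{k-1,j} rho(k-j)]
            / [1 - sum_{j=1..k-1} phi_{k-1,j} rho(j)],
  phi_{k,j} = phi_{k-1,j} - phi_{kk} phi_{k-1,k-j},  j = 1..k-1.
Step k = 1:
  phi_11 = rho(1) = 0.5985.
Step k = 2:
  phi_22 = [rho(2) - phi_11 rho(1)] / [1 - phi_11 rho(1)] = [0.6167 - (0.5985)(0.5985)] / [1 - (0.5985)(0.5985)]
         = 0.25849775 / 0.64179775 = 0.402771.
  Update: phi_21 = phi_11 - phi_22 phi_11 = 0.5985 - (0.402771)(0.5985) = 0.357441.
Step k = 3:
  phi_33 = [rho(3) - phi_21 rho(2) - phi_22 rho(1)] / [1 - phi_21 rho(1) - phi_22 rho(2)]
    numerator   = 0.4341 - (0.357441)(0.6167) - (0.402771)(0.5985) = -0.02739273
    denominator = 1 - (0.357441)(0.5985) - (0.402771)(0.6167) = 0.53768226
  phi_33 = -0.02739273 / 0.53768226 = -0.0509.
Therefore phi_{33} = -0.0509.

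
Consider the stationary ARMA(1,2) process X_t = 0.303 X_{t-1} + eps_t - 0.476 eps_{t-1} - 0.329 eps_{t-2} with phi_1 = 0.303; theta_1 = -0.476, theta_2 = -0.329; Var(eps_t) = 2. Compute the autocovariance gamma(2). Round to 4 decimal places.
\gamma(2) = -0.6934

Multiply the model equation by X_{t-k} and take expectations. With theta_0 = psi_0 = 1 and psi_j the MA(infinity) weights, this gives
  gamma(k) - sum_i phi_i gamma(k-i) = c_k,
  c_k = sigma^2 * sum_{j=k..q} theta_j psi_{j-k}   (c_k = 0 for k > q),
using gamma(-m) = gamma(m).
psi-weights needed (psi_j = theta_j + sum_i phi_i psi_{j-i}):
  psi_1 = theta_1 + phi_1 = -0.476 + (0.303) = -0.173
  psi_2 = theta_2 + phi_1 psi_1 = -0.329 + (0.303)(-0.173) = -0.381419
Right-hand sides:
  c_0 = sigma^2 (1 + theta_1 psi_1 + theta_2 psi_2) = 2 * (1 + (-0.476)(-0.173) + (-0.329)(-0.381419)) = 2 * 1.207835 = 2.41567
  c_1 = sigma^2 (theta_1 + theta_2 psi_1) = 2 * (-0.476 + (-0.329)(-0.173)) = -0.838166
  c_2 = sigma^2 theta_2 = 2 * (-0.329) = -0.658
Equations for k = 0 and k = 1 (AR order 1):
  gamma(0) = phi_1 gamma(1) + c_0
  gamma(1) = phi_1 gamma(0) + c_1
Substituting the second into the first: gamma(0) (1 - phi_1^2) = c_0 + phi_1 c_1, so
  gamma(0) = (c_0 + phi_1 c_1) / (1 - phi_1^2) = (2.41567 + (0.303)(-0.838166)) / (1 - (0.303)^2) = 2.161705 / 0.908191 = 2.380232.
  gamma(1) = phi_1 gamma(0) + c_1 = (0.303)(2.380232) + (-0.838166) = -0.116956.
For k = 2: gamma(2) = phi_1 gamma(1) + c_2
  = (0.303)(-0.116956) + (-0.658) = -0.693438.
Therefore gamma(2) = -0.6934 (to 4 decimal places).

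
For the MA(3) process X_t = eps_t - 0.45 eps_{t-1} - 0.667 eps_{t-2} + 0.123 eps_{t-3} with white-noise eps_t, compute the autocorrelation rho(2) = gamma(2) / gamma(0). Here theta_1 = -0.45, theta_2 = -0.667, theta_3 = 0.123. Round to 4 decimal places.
\rho(2) = -0.4345

For an MA(q) process with theta_0 = 1, the autocovariance is
  gamma(k) = sigma^2 * sum_{i=0..q-k} theta_i * theta_{i+k},
and rho(k) = gamma(k) / gamma(0). Sigma^2 cancels.
  numerator   = (1)*(-0.667) + (-0.45)*(0.123) = -0.72235.
  denominator = (1)^2 + (-0.45)^2 + (-0.667)^2 + (0.123)^2 = 1.662518.
  rho(2) = -0.72235 / 1.662518 = -0.4345.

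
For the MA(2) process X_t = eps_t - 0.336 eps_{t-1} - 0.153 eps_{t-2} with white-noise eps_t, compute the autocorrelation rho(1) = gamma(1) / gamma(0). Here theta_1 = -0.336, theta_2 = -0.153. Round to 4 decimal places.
\rho(1) = -0.2505

For an MA(q) process with theta_0 = 1, the autocovariance is
  gamma(k) = sigma^2 * sum_{i=0..q-k} theta_i * theta_{i+k},
and rho(k) = gamma(k) / gamma(0). Sigma^2 cancels.
  numerator   = (1)*(-0.336) + (-0.336)*(-0.153) = -0.284592.
  denominator = (1)^2 + (-0.336)^2 + (-0.153)^2 = 1.136305.
  rho(1) = -0.284592 / 1.136305 = -0.2505.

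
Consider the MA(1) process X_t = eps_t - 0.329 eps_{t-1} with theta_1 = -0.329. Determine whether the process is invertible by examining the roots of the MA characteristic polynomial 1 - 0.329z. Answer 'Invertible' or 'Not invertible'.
\text{Invertible}

The MA(q) characteristic polynomial is P(z) = 1 - 0.329z.
Invertibility requires all roots to lie outside the unit circle, i.e. |z| > 1 for every root.
This is linear in z: 1 + (-0.329) z = 0  =>  z = -1/(-0.329) = 3.039514,  |z| = 3.039514.
Moduli of all roots: 3.0395.
All moduli strictly greater than 1? Yes.
Verdict: Invertible.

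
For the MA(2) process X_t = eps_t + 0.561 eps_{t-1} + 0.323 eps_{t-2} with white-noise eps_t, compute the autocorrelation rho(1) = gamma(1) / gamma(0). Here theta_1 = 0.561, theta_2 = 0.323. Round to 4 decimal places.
\rho(1) = 0.5230

For an MA(q) process with theta_0 = 1, the autocovariance is
  gamma(k) = sigma^2 * sum_{i=0..q-k} theta_i * theta_{i+k},
and rho(k) = gamma(k) / gamma(0). Sigma^2 cancels.
  numerator   = (1)*(0.561) + (0.561)*(0.323) = 0.742203.
  denominator = (1)^2 + (0.561)^2 + (0.323)^2 = 1.41905.
  rho(1) = 0.742203 / 1.41905 = 0.5230.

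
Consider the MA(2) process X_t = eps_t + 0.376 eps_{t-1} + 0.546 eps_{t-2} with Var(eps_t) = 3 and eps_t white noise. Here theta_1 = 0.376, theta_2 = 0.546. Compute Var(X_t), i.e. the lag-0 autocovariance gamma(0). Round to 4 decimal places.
\gamma(0) = 4.3185

For an MA(q) process X_t = eps_t + sum_i theta_i eps_{t-i} with
Var(eps_t) = sigma^2, the variance is
  gamma(0) = sigma^2 * (1 + sum_i theta_i^2).
  sum_i theta_i^2 = (0.376)^2 + (0.546)^2 = 0.141376 + 0.298116 = 0.439492.
  gamma(0) = 3 * (1 + 0.439492) = 3 * 1.439492 = 4.318476, which rounds to 4.3185.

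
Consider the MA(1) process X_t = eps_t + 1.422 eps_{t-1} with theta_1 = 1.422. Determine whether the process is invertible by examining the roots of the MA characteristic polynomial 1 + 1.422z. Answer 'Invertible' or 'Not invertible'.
\text{Not invertible}

The MA(q) characteristic polynomial is P(z) = 1 + 1.422z.
Invertibility requires all roots to lie outside the unit circle, i.e. |z| > 1 for every root.
This is linear in z: 1 + (1.422) z = 0  =>  z = -1/(1.422) = -0.703235,  |z| = 0.703235.
Moduli of all roots: 0.7032.
All moduli strictly greater than 1? No.
Verdict: Not invertible.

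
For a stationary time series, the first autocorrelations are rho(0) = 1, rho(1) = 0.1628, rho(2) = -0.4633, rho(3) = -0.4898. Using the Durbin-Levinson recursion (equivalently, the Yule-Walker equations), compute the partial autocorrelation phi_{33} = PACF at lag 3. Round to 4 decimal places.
\phi_{33} = -0.4051

The PACF at lag k is phi_{kk}, the last component of the solution
to the Yule-Walker system G_k phi = r_k where
  (G_k)_{ij} = rho(|i - j|), (r_k)_i = rho(i), i,j = 1..k.
Equivalently, Durbin-Levinson gives phi_{kk} iteratively:
  phi_{11} = rho(1)
  phi_{kk} = [rho(k) - sum_{j=1..k-1} phi_{k-1,j} rho(k-j)]
            / [1 - sum_{j=1..k-1} phi_{k-1,j} rho(j)],
  phi_{k,j} = phi_{k-1,j} - phi_{kk} phi_{k-1,k-j},  j = 1..k-1.
Step k = 1:
  phi_11 = rho(1) = 0.1628.
Step k = 2:
  phi_22 = [rho(2) - phi_11 rho(1)] / [1 - phi_11 rho(1)] = [-0.4633 - (0.1628)(0.1628)] / [1 - (0.1628)(0.1628)]
         = -0.48980384 / 0.97349616 = -0.503139.
  Update: phi_21 = phi_11 - phi_22 phi_11 = 0.1628 - (-0.503139)(0.1628) = 0.244711.
Step k = 3:
  phi_33 = [rho(3) - phi_21 rho(2) - phi_22 rho(1)] / [1 - phi_21 rho(1) - phi_22 rho(2)]
    numerator   = -0.4898 - (0.244711)(-0.4633) - (-0.503139)(0.1628) = -0.29451436
    denominator = 1 - (0.244711)(0.1628) - (-0.503139)(-0.4633) = 0.72705677
  phi_33 = -0.29451436 / 0.72705677 = -0.4051.
Therefore phi_{33} = -0.4051.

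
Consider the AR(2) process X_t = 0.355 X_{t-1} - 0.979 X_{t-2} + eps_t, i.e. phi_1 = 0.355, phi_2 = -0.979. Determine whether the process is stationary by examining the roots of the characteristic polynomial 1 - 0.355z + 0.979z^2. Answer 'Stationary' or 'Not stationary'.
\text{Stationary}

The AR(p) characteristic polynomial is P(z) = 1 - 0.355z + 0.979z^2.
Stationarity requires all roots to lie outside the unit circle, i.e. |z| > 1 for every root.
Set 1 + (-0.355) z + (0.979) z^2 = 0, i.e. a z^2 + b z + c = 0 with a = 0.979, b = -0.355, c = 1.
Discriminant D = b^2 - 4ac = (-0.355)^2 - 4*(0.979)*1 = 0.126025 - (3.916) = -3.789975.
D < 0, so the roots are the complex-conjugate pair z = (-b +/- i sqrt(-D)) / (2a) = 0.1813 +/- 0.9943i.
For a conjugate pair |z|^2 = z * conj(z) = (product of roots) = c/a = 1/(0.979) = 1.02145, so |z| = sqrt(1.02145) = 1.0107 for both roots.
Moduli of all roots: 1.0107, 1.0107.
All moduli strictly greater than 1? Yes.
Verdict: Stationary.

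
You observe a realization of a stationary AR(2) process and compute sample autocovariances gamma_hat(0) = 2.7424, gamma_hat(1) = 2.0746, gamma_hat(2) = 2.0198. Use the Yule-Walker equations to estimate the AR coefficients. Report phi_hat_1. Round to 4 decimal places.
\hat\phi_{1} = 0.4660

The Yule-Walker equations for an AR(p) process read, in matrix form,
  Gamma_p phi = r_p,   with   (Gamma_p)_{ij} = gamma(|i - j|),
                       (r_p)_i = gamma(i),   i,j = 1..p.
Substitute the sample gammas (Toeplitz matrix and right-hand side of size 2):
  Gamma_p = [[2.7424, 2.0746], [2.0746, 2.7424]]
  r_p     = [2.0746, 2.0198]
Written out:
  2.7424 phi_1 + 2.0746 phi_2 = 2.0746
  2.0746 phi_1 + 2.7424 phi_2 = 2.0198
Solve by Cramer's rule:
  det = gamma(0)^2 - gamma(1)^2 = (2.7424)^2 - (2.0746)^2 = 7.52075776 - 4.30396516 = 3.2167926
  phi_hat_1 = [gamma(1) gamma(0) - gamma(1) gamma(2)] / det = [(2.0746)(2.7424) - (2.0746)(2.0198)] / 3.2167926 = 1.49910596 / 3.2167926 = 0.466
  phi_hat_2 = [gamma(0) gamma(2) - gamma(1)^2] / det = [(2.7424)(2.0198) - (2.0746)^2] / 3.2167926 = 1.23513436 / 3.2167926 = 0.384
So phi_hat = [0.4660, 0.3840].
Therefore phi_hat_1 = 0.4660.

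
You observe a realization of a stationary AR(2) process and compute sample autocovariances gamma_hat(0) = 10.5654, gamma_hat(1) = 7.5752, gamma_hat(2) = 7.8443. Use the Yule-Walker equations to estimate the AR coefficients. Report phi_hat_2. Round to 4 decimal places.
\hat\phi_{2} = 0.4700

The Yule-Walker equations for an AR(p) process read, in matrix form,
  Gamma_p phi = r_p,   with   (Gamma_p)_{ij} = gamma(|i - j|),
                       (r_p)_i = gamma(i),   i,j = 1..p.
Substitute the sample gammas (Toeplitz matrix and right-hand side of size 2):
  Gamma_p = [[10.5654, 7.5752], [7.5752, 10.5654]]
  r_p     = [7.5752, 7.8443]
Written out:
  10.5654 phi_1 + 7.5752 phi_2 = 7.5752
  7.5752 phi_1 + 10.5654 phi_2 = 7.8443
Solve by Cramer's rule:
  det = gamma(0)^2 - gamma(1)^2 = (10.5654)^2 - (7.5752)^2 = 111.62767716 - 57.38365504 = 54.24402212
  phi_hat_1 = [gamma(1) gamma(0) - gamma(1) gamma(2)] / det = [(7.5752)(10.5654) - (7.5752)(7.8443)] / 54.24402212 = 20.61287672 / 54.24402212 = 0.38
  phi_hat_2 = [gamma(0) gamma(2) - gamma(1)^2] / det = [(10.5654)(7.8443) - (7.5752)^2] / 54.24402212 = 25.49451218 / 54.24402212 = 0.47
So phi_hat = [0.3800, 0.4700].
Therefore phi_hat_2 = 0.4700.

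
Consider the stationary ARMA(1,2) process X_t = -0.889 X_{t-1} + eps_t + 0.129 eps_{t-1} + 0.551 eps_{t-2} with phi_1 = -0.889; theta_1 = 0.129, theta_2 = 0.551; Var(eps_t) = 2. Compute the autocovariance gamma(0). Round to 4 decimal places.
\gamma(0) = 17.5071

Multiply the model equation by X_{t-k} and take expectations. With theta_0 = psi_0 = 1 and psi_j the MA(infinity) weights, this gives
  gamma(k) - sum_i phi_i gamma(k-i) = c_k,
  c_k = sigma^2 * sum_{j=k..q} theta_j psi_{j-k}   (c_k = 0 for k > q),
using gamma(-m) = gamma(m).
psi-weights needed (psi_j = theta_j + sum_i phi_i psi_{j-i}):
  psi_1 = theta_1 + phi_1 = 0.129 + (-0.889) = -0.76
  psi_2 = theta_2 + phi_1 psi_1 = 0.551 + (-0.889)(-0.76) = 1.22664
Right-hand sides:
  c_0 = sigma^2 (1 + theta_1 psi_1 + theta_2 psi_2) = 2 * (1 + (0.129)(-0.76) + (0.551)(1.22664)) = 2 * 1.577839 = 3.155677
  c_1 = sigma^2 (theta_1 + theta_2 psi_1) = 2 * (0.129 + (0.551)(-0.76)) = -0.57952
  c_2 = sigma^2 theta_2 = 2 * (0.551) = 1.102
Equations for k = 0 and k = 1 (AR order 1):
  gamma(0) = phi_1 gamma(1) + c_0
  gamma(1) = phi_1 gamma(0) + c_1
Substituting the second into the first: gamma(0) (1 - phi_1^2) = c_0 + phi_1 c_1, so
  gamma(0) = (c_0 + phi_1 c_1) / (1 - phi_1^2) = (3.155677 + (-0.889)(-0.57952)) / (1 - (-0.889)^2) = 3.670871 / 0.209679 = 17.507097.
Therefore gamma(0) = 17.5071 (to 4 decimal places).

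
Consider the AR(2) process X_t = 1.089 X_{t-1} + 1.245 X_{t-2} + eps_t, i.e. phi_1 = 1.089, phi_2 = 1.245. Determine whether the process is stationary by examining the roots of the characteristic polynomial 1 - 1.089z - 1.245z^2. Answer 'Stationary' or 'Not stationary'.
\text{Not stationary}

The AR(p) characteristic polynomial is P(z) = 1 - 1.089z - 1.245z^2.
Stationarity requires all roots to lie outside the unit circle, i.e. |z| > 1 for every root.
Set 1 + (-1.089) z + (-1.245) z^2 = 0, i.e. a z^2 + b z + c = 0 with a = -1.245, b = -1.089, c = 1.
Discriminant D = b^2 - 4ac = (-1.089)^2 - 4*(-1.245)*1 = 1.185921 - (-4.98) = 6.165921.
D >= 0, so the roots are real: z = (-b +/- sqrt(D)) / (2a) = (1.089 +/- 2.483127) / (-2.49).
  z_1 = (1.089 + 2.483127) / (-2.49) = -1.4346,   |z_1| = 1.4346.
  z_2 = (1.089 - 2.483127) / (-2.49) = 0.5599,   |z_2| = 0.5599.
Moduli of all roots: 1.4346, 0.5599.
All moduli strictly greater than 1? No.
Verdict: Not stationary.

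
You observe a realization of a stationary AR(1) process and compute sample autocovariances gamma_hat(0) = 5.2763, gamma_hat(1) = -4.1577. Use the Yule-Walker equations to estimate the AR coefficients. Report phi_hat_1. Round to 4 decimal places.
\hat\phi_{1} = -0.7880

The Yule-Walker equations for an AR(p) process read, in matrix form,
  Gamma_p phi = r_p,   with   (Gamma_p)_{ij} = gamma(|i - j|),
                       (r_p)_i = gamma(i),   i,j = 1..p.
Substitute the sample gammas (Toeplitz matrix and right-hand side of size 1):
  Gamma_p = [[5.2763]]
  r_p     = [-4.1577]
With p = 1 this is the single equation gamma(0) phi_1 = gamma(1):
  phi_hat_1 = gamma(1) / gamma(0) = -4.1577 / 5.2763 = -0.7880.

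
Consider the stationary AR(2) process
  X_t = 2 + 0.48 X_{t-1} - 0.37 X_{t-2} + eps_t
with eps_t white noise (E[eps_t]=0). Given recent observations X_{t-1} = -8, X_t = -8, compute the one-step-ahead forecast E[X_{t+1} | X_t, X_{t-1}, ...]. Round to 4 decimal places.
E[X_{t+1} \mid \mathcal F_t] = 1.1200

For an AR(p) model X_t = c + sum_i phi_i X_{t-i} + eps_t, the
one-step-ahead conditional mean is
  E[X_{t+1} | X_t, ...] = c + sum_i phi_i X_{t+1-i}.
Substitute known values:
  E[X_{t+1} | ...] = 2 + (0.48) * (-8) + (-0.37) * (-8)
                   = 1.1200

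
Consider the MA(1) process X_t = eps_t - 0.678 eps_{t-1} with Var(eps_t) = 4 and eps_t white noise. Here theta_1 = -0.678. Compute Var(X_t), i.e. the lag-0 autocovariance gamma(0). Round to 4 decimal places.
\gamma(0) = 5.8387

For an MA(q) process X_t = eps_t + sum_i theta_i eps_{t-i} with
Var(eps_t) = sigma^2, the variance is
  gamma(0) = sigma^2 * (1 + sum_i theta_i^2).
  sum_i theta_i^2 = (-0.678)^2 = 0.459684.
  gamma(0) = 4 * (1 + 0.459684) = 4 * 1.459684 = 5.838736, which rounds to 5.8387.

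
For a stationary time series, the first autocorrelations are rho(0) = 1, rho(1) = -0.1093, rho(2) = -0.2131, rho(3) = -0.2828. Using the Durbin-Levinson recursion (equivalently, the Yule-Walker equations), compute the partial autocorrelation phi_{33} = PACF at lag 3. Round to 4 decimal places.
\phi_{33} = -0.3590

The PACF at lag k is phi_{kk}, the last component of the solution
to the Yule-Walker system G_k phi = r_k where
  (G_k)_{ij} = rho(|i - j|), (r_k)_i = rho(i), i,j = 1..k.
Equivalently, Durbin-Levinson gives phi_{kk} iteratively:
  phi_{11} = rho(1)
  phi_{kk} = [rho(k) - sum_{j=1..k-1} phi_{k-1,j} rho(k-j)]
            / [1 - sum_{j=1..k-1} phi_{k-1,j} rho(j)],
  phi_{k,j} = phi_{k-1,j} - phi_{kk} phi_{k-1,k-j},  j = 1..k-1.
Step k = 1:
  phi_11 = rho(1) = -0.1093.
Step k = 2:
  phi_22 = [rho(2) - phi_11 rho(1)] / [1 - phi_11 rho(1)] = [-0.2131 - (-0.1093)(-0.1093)] / [1 - (-0.1093)(-0.1093)]
         = -0.22504649 / 0.98805351 = -0.227768.
  Update: phi_21 = phi_11 - phi_22 phi_11 = -0.1093 - (-0.227768)(-0.1093) = -0.134195.
Step k = 3:
  phi_33 = [rho(3) - phi_21 rho(2) - phi_22 rho(1)] / [1 - phi_21 rho(1) - phi_22 rho(2)]
    numerator   = -0.2828 - (-0.134195)(-0.2131) - (-0.227768)(-0.1093) = -0.33629194
    denominator = 1 - (-0.134195)(-0.1093) - (-0.227768)(-0.2131) = 0.93679523
  phi_33 = -0.33629194 / 0.93679523 = -0.359.
Therefore phi_{33} = -0.3590.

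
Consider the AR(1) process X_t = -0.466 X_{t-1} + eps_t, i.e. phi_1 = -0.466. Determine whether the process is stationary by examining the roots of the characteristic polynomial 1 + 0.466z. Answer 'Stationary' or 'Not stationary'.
\text{Stationary}

The AR(p) characteristic polynomial is P(z) = 1 + 0.466z.
Stationarity requires all roots to lie outside the unit circle, i.e. |z| > 1 for every root.
This is linear in z: 1 + (0.466) z = 0  =>  z = -1/(0.466) = -2.145923,  |z| = 2.145923.
Moduli of all roots: 2.1459.
All moduli strictly greater than 1? Yes.
Verdict: Stationary.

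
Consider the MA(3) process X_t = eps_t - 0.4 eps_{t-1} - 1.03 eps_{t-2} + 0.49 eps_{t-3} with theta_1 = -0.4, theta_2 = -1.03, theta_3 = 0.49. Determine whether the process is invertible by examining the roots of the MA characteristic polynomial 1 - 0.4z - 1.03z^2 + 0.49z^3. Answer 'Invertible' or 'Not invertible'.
\text{Not invertible}

The MA(q) characteristic polynomial is P(z) = 1 - 0.4z - 1.03z^2 + 0.49z^3.
Invertibility requires all roots to lie outside the unit circle, i.e. |z| > 1 for every root.
Degree 3: look for a simple real root z0 first, then factor out (1 - z/z0) and solve the remaining quadratic.
Testing z0 = 2: P(2) = 1 + (-0.4)(2) + (-1.03)(2)^2 + (0.49)(2)^3
  = 1 + (-0.8) + (-4.12) + (3.92) = 0.  So z_0 = 2 is a root, |z_0| = 2.
Divide out the factor (1 - 0.5 z) = (1 - z/z0) (since 1/z0 = 0.5):
  P(z) = (1 - 0.5 z)(1 + (0.1) z + (-0.98) z^2)
  [check: z-coef 0.1 - (0.5) = -0.4; z^2-coef -0.98 - (0.5)(0.1) = -1.03; z^3-coef -(0.5)(-0.98) = 0.49.]
Remaining roots from the quadratic factor 1 + (0.1) z + (-0.98) z^2:
  Set 1 + (0.1) z + (-0.98) z^2 = 0, i.e. a z^2 + b z + c = 0 with a = -0.98, b = 0.1, c = 1.
  Discriminant D = b^2 - 4ac = (0.1)^2 - 4*(-0.98)*1 = 0.01 - (-3.92) = 3.93.
  D >= 0, so the roots are real: z = (-b +/- sqrt(D)) / (2a) = (-0.1 +/- 1.982423) / (-1.96).
    z_1 = (-0.1 + 1.982423) / (-1.96) = -0.9604,   |z_1| = 0.9604.
    z_2 = (-0.1 - 1.982423) / (-1.96) = 1.0625,   |z_2| = 1.0625.
Moduli of all roots: 2.0000, 0.9604, 1.0625.
All moduli strictly greater than 1? No.
Verdict: Not invertible.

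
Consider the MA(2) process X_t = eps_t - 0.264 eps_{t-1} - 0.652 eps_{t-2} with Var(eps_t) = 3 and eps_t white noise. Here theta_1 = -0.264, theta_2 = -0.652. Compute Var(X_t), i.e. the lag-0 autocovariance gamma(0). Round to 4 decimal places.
\gamma(0) = 4.4844

For an MA(q) process X_t = eps_t + sum_i theta_i eps_{t-i} with
Var(eps_t) = sigma^2, the variance is
  gamma(0) = sigma^2 * (1 + sum_i theta_i^2).
  sum_i theta_i^2 = (-0.264)^2 + (-0.652)^2 = 0.069696 + 0.425104 = 0.4948.
  gamma(0) = 3 * (1 + 0.4948) = 3 * 1.4948 = 4.4844.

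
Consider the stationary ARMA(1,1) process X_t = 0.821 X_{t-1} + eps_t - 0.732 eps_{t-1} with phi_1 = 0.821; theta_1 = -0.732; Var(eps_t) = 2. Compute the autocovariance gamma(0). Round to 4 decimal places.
\gamma(0) = 2.0486

Multiply the model equation by X_{t-k} and take expectations. With theta_0 = psi_0 = 1 and psi_j the MA(infinity) weights, this gives
  gamma(k) - sum_i phi_i gamma(k-i) = c_k,
  c_k = sigma^2 * sum_{j=k..q} theta_j psi_{j-k}   (c_k = 0 for k > q),
using gamma(-m) = gamma(m).
psi-weights needed (psi_j = theta_j + sum_i phi_i psi_{j-i}):
  psi_1 = theta_1 + phi_1 = -0.732 + (0.821) = 0.089
Right-hand sides:
  c_0 = sigma^2 (1 + theta_1 psi_1) = 2 * (1 + (-0.732)(0.089)) = 2 * 0.934852 = 1.869704
  c_1 = sigma^2 theta_1 = 2 * (-0.732) = -1.464
  c_2 = 0
Equations for k = 0 and k = 1 (AR order 1):
  gamma(0) = phi_1 gamma(1) + c_0
  gamma(1) = phi_1 gamma(0) + c_1
Substituting the second into the first: gamma(0) (1 - phi_1^2) = c_0 + phi_1 c_1, so
  gamma(0) = (c_0 + phi_1 c_1) / (1 - phi_1^2) = (1.869704 + (0.821)(-1.464)) / (1 - (0.821)^2) = 0.66776 / 0.325959 = 2.048601.
Therefore gamma(0) = 2.0486 (to 4 decimal places).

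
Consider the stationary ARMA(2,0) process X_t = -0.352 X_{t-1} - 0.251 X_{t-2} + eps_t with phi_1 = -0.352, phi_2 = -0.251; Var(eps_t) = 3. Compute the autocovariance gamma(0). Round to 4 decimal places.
\gamma(0) = 3.4770

Multiply the model equation by X_{t-k} and take expectations. With theta_0 = psi_0 = 1 and psi_j the MA(infinity) weights, this gives
  gamma(k) - sum_i phi_i gamma(k-i) = c_k,
  c_k = sigma^2 * sum_{j=k..q} theta_j psi_{j-k}   (c_k = 0 for k > q),
using gamma(-m) = gamma(m).
Pure AR (q = 0): c_0 = sigma^2 = 3, c_k = 0 for k >= 1.
Equations for k = 0, 1, 2 (AR order 2, c_2 = 0):
  (E0) gamma(0) = phi_1 gamma(1) + phi_2 gamma(2) + c_0
  (E1) gamma(1) = phi_1 gamma(0) + phi_2 gamma(1) + c_1
  (E2) gamma(2) = phi_1 gamma(1) + phi_2 gamma(0)
From (E1): gamma(1) = A gamma(0) + B with
  A = phi_1 / (1 - phi_2) = -0.352 / 1.251 = -0.281375,   B = c_1 / (1 - phi_2) = 0 / 1.251 = 0.
Insert (E2) into (E0): gamma(0) (1 - phi_2^2) = phi_1 (1 + phi_2) gamma(1) + c_0.
  phi_1 (1 + phi_2) = (-0.352)(0.749) = -0.263648,   1 - phi_2^2 = 0.936999.
Replace gamma(1) by A gamma(0) + B and collect gamma(0):
  gamma(0) [0.936999 - (-0.263648)(-0.281375)] = c_0 = 3
  gamma(0) * 0.862815 = 3
  gamma(0) = 3 / 0.862815 = 3.476991.
Therefore gamma(0) = 3.4770 (to 4 decimal places).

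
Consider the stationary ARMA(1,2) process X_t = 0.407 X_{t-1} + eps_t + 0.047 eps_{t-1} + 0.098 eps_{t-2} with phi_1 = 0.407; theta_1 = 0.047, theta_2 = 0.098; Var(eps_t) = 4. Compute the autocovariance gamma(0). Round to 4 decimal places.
\gamma(0) = 5.2078

Multiply the model equation by X_{t-k} and take expectations. With theta_0 = psi_0 = 1 and psi_j the MA(infinity) weights, this gives
  gamma(k) - sum_i phi_i gamma(k-i) = c_k,
  c_k = sigma^2 * sum_{j=k..q} theta_j psi_{j-k}   (c_k = 0 for k > q),
using gamma(-m) = gamma(m).
psi-weights needed (psi_j = theta_j + sum_i phi_i psi_{j-i}):
  psi_1 = theta_1 + phi_1 = 0.047 + (0.407) = 0.454
  psi_2 = theta_2 + phi_1 psi_1 = 0.098 + (0.407)(0.454) = 0.282778
Right-hand sides:
  c_0 = sigma^2 (1 + theta_1 psi_1 + theta_2 psi_2) = 4 * (1 + (0.047)(0.454) + (0.098)(0.282778)) = 4 * 1.04905 = 4.196201
  c_1 = sigma^2 (theta_1 + theta_2 psi_1) = 4 * (0.047 + (0.098)(0.454)) = 0.365968
  c_2 = sigma^2 theta_2 = 4 * (0.098) = 0.392
Equations for k = 0 and k = 1 (AR order 1):
  gamma(0) = phi_1 gamma(1) + c_0
  gamma(1) = phi_1 gamma(0) + c_1
Substituting the second into the first: gamma(0) (1 - phi_1^2) = c_0 + phi_1 c_1, so
  gamma(0) = (c_0 + phi_1 c_1) / (1 - phi_1^2) = (4.196201 + (0.407)(0.365968)) / (1 - (0.407)^2) = 4.34515 / 0.834351 = 5.20782.
Therefore gamma(0) = 5.2078 (to 4 decimal places).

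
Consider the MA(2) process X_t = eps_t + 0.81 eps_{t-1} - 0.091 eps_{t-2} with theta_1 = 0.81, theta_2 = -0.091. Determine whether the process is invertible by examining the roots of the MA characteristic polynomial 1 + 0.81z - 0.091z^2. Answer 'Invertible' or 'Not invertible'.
\text{Invertible}

The MA(q) characteristic polynomial is P(z) = 1 + 0.81z - 0.091z^2.
Invertibility requires all roots to lie outside the unit circle, i.e. |z| > 1 for every root.
Set 1 + (0.81) z + (-0.091) z^2 = 0, i.e. a z^2 + b z + c = 0 with a = -0.091, b = 0.81, c = 1.
Discriminant D = b^2 - 4ac = (0.81)^2 - 4*(-0.091)*1 = 0.6561 - (-0.364) = 1.0201.
D >= 0, so the roots are real: z = (-b +/- sqrt(D)) / (2a) = (-0.81 +/- 1.01) / (-0.182).
  z_1 = (-0.81 + 1.01) / (-0.182) = -1.0989,   |z_1| = 1.0989.
  z_2 = (-0.81 - 1.01) / (-0.182) = 10,   |z_2| = 10.
Moduli of all roots: 1.0989, 10.0000.
All moduli strictly greater than 1? Yes.
Verdict: Invertible.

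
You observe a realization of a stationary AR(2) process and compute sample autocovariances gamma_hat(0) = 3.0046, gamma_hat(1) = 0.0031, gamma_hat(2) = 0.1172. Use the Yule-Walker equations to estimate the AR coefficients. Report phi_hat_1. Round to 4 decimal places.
\hat\phi_{1} = 0.0010

The Yule-Walker equations for an AR(p) process read, in matrix form,
  Gamma_p phi = r_p,   with   (Gamma_p)_{ij} = gamma(|i - j|),
                       (r_p)_i = gamma(i),   i,j = 1..p.
Substitute the sample gammas (Toeplitz matrix and right-hand side of size 2):
  Gamma_p = [[3.0046, 0.0031], [0.0031, 3.0046]]
  r_p     = [0.0031, 0.1172]
Written out:
  3.0046 phi_1 + 0.0031 phi_2 = 0.0031
  0.0031 phi_1 + 3.0046 phi_2 = 0.1172
Solve by Cramer's rule:
  det = gamma(0)^2 - gamma(1)^2 = (3.0046)^2 - (0.0031)^2 = 9.02762116 - 0.00000961 = 9.02761155
  phi_hat_1 = [gamma(1) gamma(0) - gamma(1) gamma(2)] / det = [(0.0031)(3.0046) - (0.0031)(0.1172)] / 9.02761155 = 0.00895094 / 9.02761155 = 0.001
  phi_hat_2 = [gamma(0) gamma(2) - gamma(1)^2] / det = [(3.0046)(0.1172) - (0.0031)^2] / 9.02761155 = 0.35212951 / 9.02761155 = 0.039
So phi_hat = [0.0010, 0.0390].
Therefore phi_hat_1 = 0.0010.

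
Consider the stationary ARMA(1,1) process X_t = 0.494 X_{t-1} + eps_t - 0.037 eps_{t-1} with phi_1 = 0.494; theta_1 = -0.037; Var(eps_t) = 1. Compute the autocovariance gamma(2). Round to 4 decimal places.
\gamma(2) = 0.2932

Multiply the model equation by X_{t-k} and take expectations. With theta_0 = psi_0 = 1 and psi_j the MA(infinity) weights, this gives
  gamma(k) - sum_i phi_i gamma(k-i) = c_k,
  c_k = sigma^2 * sum_{j=k..q} theta_j psi_{j-k}   (c_k = 0 for k > q),
using gamma(-m) = gamma(m).
psi-weights needed (psi_j = theta_j + sum_i phi_i psi_{j-i}):
  psi_1 = theta_1 + phi_1 = -0.037 + (0.494) = 0.457
Right-hand sides:
  c_0 = sigma^2 (1 + theta_1 psi_1) = 1 * (1 + (-0.037)(0.457)) = 1 * 0.983091 = 0.983091
  c_1 = sigma^2 theta_1 = 1 * (-0.037) = -0.037
  c_2 = 0
Equations for k = 0 and k = 1 (AR order 1):
  gamma(0) = phi_1 gamma(1) + c_0
  gamma(1) = phi_1 gamma(0) + c_1
Substituting the second into the first: gamma(0) (1 - phi_1^2) = c_0 + phi_1 c_1, so
  gamma(0) = (c_0 + phi_1 c_1) / (1 - phi_1^2) = (0.983091 + (0.494)(-0.037)) / (1 - (0.494)^2) = 0.964813 / 0.755964 = 1.276268.
  gamma(1) = phi_1 gamma(0) + c_1 = (0.494)(1.276268) + (-0.037) = 0.593477.
For k = 2 (> q): gamma(2) = phi_1 gamma(1) = (0.494)(0.593477) = 0.293177.
Therefore gamma(2) = 0.2932 (to 4 decimal places).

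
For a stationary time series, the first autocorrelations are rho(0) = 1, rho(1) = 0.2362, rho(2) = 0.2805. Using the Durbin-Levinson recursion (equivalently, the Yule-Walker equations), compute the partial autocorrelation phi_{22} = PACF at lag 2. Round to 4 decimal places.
\phi_{22} = 0.2380

The PACF at lag k is phi_{kk}, the last component of the solution
to the Yule-Walker system G_k phi = r_k where
  (G_k)_{ij} = rho(|i - j|), (r_k)_i = rho(i), i,j = 1..k.
Equivalently, Durbin-Levinson gives phi_{kk} iteratively:
  phi_{11} = rho(1)
  phi_{kk} = [rho(k) - sum_{j=1..k-1} phi_{k-1,j} rho(k-j)]
            / [1 - sum_{j=1..k-1} phi_{k-1,j} rho(j)],
  phi_{k,j} = phi_{k-1,j} - phi_{kk} phi_{k-1,k-j},  j = 1..k-1.
Step k = 1:
  phi_11 = rho(1) = 0.2362.
Step k = 2:
  phi_22 = [rho(2) - phi_11 rho(1)] / [1 - phi_11 rho(1)] = [0.2805 - (0.2362)(0.2362)] / [1 - (0.2362)(0.2362)]
         = 0.22470956 / 0.94420956 = 0.238.
Therefore phi_{22} = 0.2380.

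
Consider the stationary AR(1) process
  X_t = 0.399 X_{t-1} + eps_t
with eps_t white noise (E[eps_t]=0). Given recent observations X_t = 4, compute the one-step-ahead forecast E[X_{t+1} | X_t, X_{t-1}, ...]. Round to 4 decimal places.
E[X_{t+1} \mid \mathcal F_t] = 1.5960

For an AR(p) model X_t = c + sum_i phi_i X_{t-i} + eps_t, the
one-step-ahead conditional mean is
  E[X_{t+1} | X_t, ...] = c + sum_i phi_i X_{t+1-i}.
Substitute known values:
  E[X_{t+1} | ...] = (0.399) * (4)
                   = 1.5960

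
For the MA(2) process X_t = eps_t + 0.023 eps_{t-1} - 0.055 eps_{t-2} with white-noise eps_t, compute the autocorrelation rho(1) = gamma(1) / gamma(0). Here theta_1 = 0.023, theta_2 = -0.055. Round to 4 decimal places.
\rho(1) = 0.0217

For an MA(q) process with theta_0 = 1, the autocovariance is
  gamma(k) = sigma^2 * sum_{i=0..q-k} theta_i * theta_{i+k},
and rho(k) = gamma(k) / gamma(0). Sigma^2 cancels.
  numerator   = (1)*(0.023) + (0.023)*(-0.055) = 0.021735.
  denominator = (1)^2 + (0.023)^2 + (-0.055)^2 = 1.003554.
  rho(1) = 0.021735 / 1.003554 = 0.0217.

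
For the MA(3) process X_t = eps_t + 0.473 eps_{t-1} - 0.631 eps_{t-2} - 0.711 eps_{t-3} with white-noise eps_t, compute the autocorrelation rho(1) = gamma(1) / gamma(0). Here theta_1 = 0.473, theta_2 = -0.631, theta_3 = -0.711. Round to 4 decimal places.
\rho(1) = 0.2929

For an MA(q) process with theta_0 = 1, the autocovariance is
  gamma(k) = sigma^2 * sum_{i=0..q-k} theta_i * theta_{i+k},
and rho(k) = gamma(k) / gamma(0). Sigma^2 cancels.
  numerator   = (1)*(0.473) + (0.473)*(-0.631) + (-0.631)*(-0.711) = 0.623178.
  denominator = (1)^2 + (0.473)^2 + (-0.631)^2 + (-0.711)^2 = 2.127411.
  rho(1) = 0.623178 / 2.127411 = 0.2929.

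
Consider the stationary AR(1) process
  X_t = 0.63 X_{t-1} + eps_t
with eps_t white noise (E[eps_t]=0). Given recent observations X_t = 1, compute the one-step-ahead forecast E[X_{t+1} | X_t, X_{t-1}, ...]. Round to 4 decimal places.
E[X_{t+1} \mid \mathcal F_t] = 0.6300

For an AR(p) model X_t = c + sum_i phi_i X_{t-i} + eps_t, the
one-step-ahead conditional mean is
  E[X_{t+1} | X_t, ...] = c + sum_i phi_i X_{t+1-i}.
Substitute known values:
  E[X_{t+1} | ...] = (0.63) * (1)
                   = 0.6300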